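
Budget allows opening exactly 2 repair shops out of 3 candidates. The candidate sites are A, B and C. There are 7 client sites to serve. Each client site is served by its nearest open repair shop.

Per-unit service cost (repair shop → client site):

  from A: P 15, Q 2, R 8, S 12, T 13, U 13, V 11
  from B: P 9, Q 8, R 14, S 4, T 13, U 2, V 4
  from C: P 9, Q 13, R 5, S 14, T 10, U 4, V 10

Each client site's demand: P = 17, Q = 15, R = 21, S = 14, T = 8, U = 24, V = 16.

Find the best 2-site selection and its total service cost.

Choose A and B; total service cost 623.

With exactly 2 open, each client site uses its cheapest among the chosen.
{A, B}: P→B 9·17=153, Q→A 2·15=30, R→A 8·21=168, S→B 4·14=56, T→A 13·8=104, U→B 2·24=48, V→B 4·16=64. Service cost 623.
{B, C}: service cost 626
{A, C}: service cost 792
Among all 3 size-2 choices, {A, B} is lowest.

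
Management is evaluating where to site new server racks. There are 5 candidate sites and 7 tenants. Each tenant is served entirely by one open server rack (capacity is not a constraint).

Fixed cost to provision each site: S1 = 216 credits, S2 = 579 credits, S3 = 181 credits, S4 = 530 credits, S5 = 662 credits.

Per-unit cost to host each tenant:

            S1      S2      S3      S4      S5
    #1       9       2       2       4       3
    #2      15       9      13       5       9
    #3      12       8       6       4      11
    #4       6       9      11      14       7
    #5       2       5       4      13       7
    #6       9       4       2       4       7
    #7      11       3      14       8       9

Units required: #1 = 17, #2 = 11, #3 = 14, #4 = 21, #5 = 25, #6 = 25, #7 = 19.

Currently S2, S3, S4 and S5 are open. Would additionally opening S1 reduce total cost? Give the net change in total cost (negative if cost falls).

Current service cost with {S2, S3, S4, S5}: 499.
Adding S1: each tenant re-picks its cheapest; new service cost 428, saving 71.
Extra fixed cost: 216. Net change = 216 − 71 = 145.
(Totals: 2451 → 2596.)

No — net change +145 (cost rises by 145).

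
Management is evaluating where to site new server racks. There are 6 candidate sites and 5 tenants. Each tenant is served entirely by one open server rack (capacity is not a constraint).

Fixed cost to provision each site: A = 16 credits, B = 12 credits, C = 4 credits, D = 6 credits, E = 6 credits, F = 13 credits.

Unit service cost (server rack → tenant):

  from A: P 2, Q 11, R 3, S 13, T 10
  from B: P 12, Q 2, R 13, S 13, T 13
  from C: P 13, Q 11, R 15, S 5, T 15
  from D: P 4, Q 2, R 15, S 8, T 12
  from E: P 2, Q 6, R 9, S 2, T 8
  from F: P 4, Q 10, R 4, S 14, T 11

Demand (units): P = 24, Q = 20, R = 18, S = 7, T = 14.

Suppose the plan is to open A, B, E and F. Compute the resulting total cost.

Each tenant is assigned to its cheapest site among the open ones.
{A, B, E, F}: P→A 2·24=48, Q→B 2·20=40, R→A 3·18=54, S→E 2·7=14, T→E 8·14=112. Service 268; fixed 47; total 315.

Total cost: 315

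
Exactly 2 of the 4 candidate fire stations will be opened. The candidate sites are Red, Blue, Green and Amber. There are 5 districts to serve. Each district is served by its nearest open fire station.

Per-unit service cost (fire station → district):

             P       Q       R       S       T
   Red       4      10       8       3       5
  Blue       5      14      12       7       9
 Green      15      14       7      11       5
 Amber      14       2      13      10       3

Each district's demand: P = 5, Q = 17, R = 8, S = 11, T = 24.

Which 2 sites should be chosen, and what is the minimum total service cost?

With exactly 2 open, each district uses its cheapest among the chosen.
{Red, Amber}: P→Red 4·5=20, Q→Amber 2·17=34, R→Red 8·8=64, S→Red 3·11=33, T→Amber 3·24=72. Service cost 223.
{Blue, Amber}: service cost 304
{Green, Amber}: service cost 342
Among all 6 size-2 choices, {Red, Amber} is lowest.

Choose Red and Amber; total service cost 223.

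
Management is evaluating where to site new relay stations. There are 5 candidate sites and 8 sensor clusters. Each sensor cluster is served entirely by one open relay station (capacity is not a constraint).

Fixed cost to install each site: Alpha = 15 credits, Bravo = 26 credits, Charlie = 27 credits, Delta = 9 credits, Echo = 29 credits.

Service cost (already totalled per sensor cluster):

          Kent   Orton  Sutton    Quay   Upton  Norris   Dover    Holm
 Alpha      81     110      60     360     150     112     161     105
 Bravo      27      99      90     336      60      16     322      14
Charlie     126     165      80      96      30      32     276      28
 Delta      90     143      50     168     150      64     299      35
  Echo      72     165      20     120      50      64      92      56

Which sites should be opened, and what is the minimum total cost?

For any fixed open set, each sensor cluster goes to its cheapest open site; total = fixed + service.
{Bravo, Charlie, Echo}: Kent→Bravo 27, Orton→Bravo 99, Sutton→Echo 20, Quay→Charlie 96, Upton→Charlie 30, Norris→Bravo 16, Dover→Echo 92, Holm→Bravo 14. Service 394; fixed 82; total 476.
{Bravo, Charlie, Delta, Echo}: service 394 + fixed 91 = 485
{Alpha, Bravo, Charlie, Echo}: service 394 + fixed 97 = 491
{Alpha, Bravo, Charlie, Delta, Echo}: Kent→Bravo 27, Orton→Bravo 99, Sutton→Echo 20, Quay→Charlie 96, Upton→Charlie 30, Norris→Bravo 16, Dover→Echo 92, Holm→Bravo 14. Service 394; fixed 106; total 500.
No other subset beats 476.

Open Bravo, Charlie and Echo; minimum total cost 476.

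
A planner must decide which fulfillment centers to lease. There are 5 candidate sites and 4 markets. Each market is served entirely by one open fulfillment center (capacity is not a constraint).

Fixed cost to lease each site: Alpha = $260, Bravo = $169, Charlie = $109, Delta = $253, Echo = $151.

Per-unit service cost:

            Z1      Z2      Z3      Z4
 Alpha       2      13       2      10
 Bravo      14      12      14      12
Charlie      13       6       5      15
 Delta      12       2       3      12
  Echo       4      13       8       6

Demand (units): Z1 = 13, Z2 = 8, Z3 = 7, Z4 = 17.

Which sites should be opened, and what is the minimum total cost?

For any fixed open set, each market goes to its cheapest open site; total = fixed + service.
{Echo}: Z1→Echo 4·13=52, Z2→Echo 13·8=104, Z3→Echo 8·7=56, Z4→Echo 6·17=102. Service 314; fixed 151; total 465.
{Charlie, Echo}: Z1→Echo 4·13=52, Z2→Charlie 6·8=48, Z3→Charlie 5·7=35, Z4→Echo 6·17=102. Service 237; fixed 260; total 497.
{Alpha}: Z1→Alpha 2·13=26, Z2→Alpha 13·8=104, Z3→Alpha 2·7=14, Z4→Alpha 10·17=170. Service 314; fixed 260; total 574.
{Alpha, Bravo, Charlie, Delta, Echo}: Z1→Alpha 2·13=26, Z2→Delta 2·8=16, Z3→Alpha 2·7=14, Z4→Echo 6·17=102. Service 158; fixed 942; total 1100.
No other subset beats 465.

Open Echo only; minimum total cost 465.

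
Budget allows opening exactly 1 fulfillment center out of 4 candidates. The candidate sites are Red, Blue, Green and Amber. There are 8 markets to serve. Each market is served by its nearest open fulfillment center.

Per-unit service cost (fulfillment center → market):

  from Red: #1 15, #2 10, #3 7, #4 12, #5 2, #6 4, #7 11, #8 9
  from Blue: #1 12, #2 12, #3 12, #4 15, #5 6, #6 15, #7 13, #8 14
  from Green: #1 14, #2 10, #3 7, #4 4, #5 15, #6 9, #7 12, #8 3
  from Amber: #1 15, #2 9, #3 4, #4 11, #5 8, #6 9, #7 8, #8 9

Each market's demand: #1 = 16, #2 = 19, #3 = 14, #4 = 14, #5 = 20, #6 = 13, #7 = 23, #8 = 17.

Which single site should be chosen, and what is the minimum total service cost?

Choose Red only; total service cost 1194.

With exactly 1 open, each market uses its cheapest among the chosen.
{Red}: #1→Red 15·16=240, #2→Red 10·19=190, #3→Red 7·14=98, #4→Red 12·14=168, #5→Red 2·20=40, #6→Red 4·13=52, #7→Red 11·23=253, #8→Red 9·17=153. Service cost 1194.
{Amber}: service cost 1235
{Green}: service cost 1312
Among all 4 size-1 choices, {Red} is lowest.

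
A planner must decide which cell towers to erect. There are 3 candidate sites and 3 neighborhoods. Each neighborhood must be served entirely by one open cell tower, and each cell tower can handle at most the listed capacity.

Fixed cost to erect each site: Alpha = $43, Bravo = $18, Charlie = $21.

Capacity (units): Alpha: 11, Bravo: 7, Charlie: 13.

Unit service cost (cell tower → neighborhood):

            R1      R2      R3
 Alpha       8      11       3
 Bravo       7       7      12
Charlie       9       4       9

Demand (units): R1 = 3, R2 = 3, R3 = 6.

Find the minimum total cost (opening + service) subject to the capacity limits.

Minimum total cost: 114

Open {Charlie}: R1→Charlie 9·3=27, R2→Charlie 4·3=12, R3→Charlie 9·6=54.
Loads: Charlie carries 12/13. Service 93; fixed 21; total 114.
Next best feasible plan costs 118.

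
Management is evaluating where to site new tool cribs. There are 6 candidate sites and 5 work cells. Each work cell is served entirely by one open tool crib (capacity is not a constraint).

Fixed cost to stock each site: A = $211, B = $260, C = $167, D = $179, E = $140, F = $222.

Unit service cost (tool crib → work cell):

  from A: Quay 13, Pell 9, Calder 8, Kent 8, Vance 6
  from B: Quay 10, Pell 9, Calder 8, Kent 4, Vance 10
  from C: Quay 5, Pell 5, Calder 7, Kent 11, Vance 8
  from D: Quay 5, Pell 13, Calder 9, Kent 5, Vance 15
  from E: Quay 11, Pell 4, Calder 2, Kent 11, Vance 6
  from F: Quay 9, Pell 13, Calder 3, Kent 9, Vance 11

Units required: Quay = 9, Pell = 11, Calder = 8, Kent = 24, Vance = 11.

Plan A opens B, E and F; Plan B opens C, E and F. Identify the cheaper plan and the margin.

Plan B is cheaper by 9.

Plan A: {B, E, F}: Quay→F 9·9=81, Pell→E 4·11=44, Calder→E 2·8=16, Kent→B 4·24=96, Vance→E 6·11=66. Service 303; fixed 622; total 925.
Plan B: {C, E, F}: Quay→C 5·9=45, Pell→E 4·11=44, Calder→E 2·8=16, Kent→F 9·24=216, Vance→E 6·11=66. Service 387; fixed 529; total 916.
Difference: |925 − 916| = 9.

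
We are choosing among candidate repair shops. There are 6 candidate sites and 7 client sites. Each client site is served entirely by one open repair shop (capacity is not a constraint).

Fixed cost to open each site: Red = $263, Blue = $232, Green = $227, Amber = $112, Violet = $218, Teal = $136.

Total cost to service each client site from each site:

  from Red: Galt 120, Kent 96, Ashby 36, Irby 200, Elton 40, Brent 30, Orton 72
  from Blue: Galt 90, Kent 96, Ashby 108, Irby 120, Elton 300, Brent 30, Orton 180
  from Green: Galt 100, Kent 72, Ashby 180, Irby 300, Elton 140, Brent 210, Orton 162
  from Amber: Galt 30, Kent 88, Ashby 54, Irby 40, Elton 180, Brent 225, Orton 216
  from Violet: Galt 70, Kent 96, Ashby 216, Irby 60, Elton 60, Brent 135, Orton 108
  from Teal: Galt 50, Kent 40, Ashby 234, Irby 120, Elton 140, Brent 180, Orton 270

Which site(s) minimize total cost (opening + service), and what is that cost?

For any fixed open set, each client site goes to its cheapest open site; total = fixed + service.
{Red, Amber}: Galt→Amber 30, Kent→Amber 88, Ashby→Red 36, Irby→Amber 40, Elton→Red 40, Brent→Red 30, Orton→Red 72. Service 336; fixed 375; total 711.
{Red, Teal}: Galt→Teal 50, Kent→Teal 40, Ashby→Red 36, Irby→Teal 120, Elton→Red 40, Brent→Red 30, Orton→Red 72. Service 388; fixed 399; total 787.
{Red, Amber, Teal}: service 288 + fixed 511 = 799
{Red, Blue, Green, Amber, Violet, Teal}: Galt→Amber 30, Kent→Teal 40, Ashby→Red 36, Irby→Amber 40, Elton→Red 40, Brent→Red 30, Orton→Red 72. Service 288; fixed 1188; total 1476.
No other subset beats 711.

Open Red and Amber; minimum total cost 711.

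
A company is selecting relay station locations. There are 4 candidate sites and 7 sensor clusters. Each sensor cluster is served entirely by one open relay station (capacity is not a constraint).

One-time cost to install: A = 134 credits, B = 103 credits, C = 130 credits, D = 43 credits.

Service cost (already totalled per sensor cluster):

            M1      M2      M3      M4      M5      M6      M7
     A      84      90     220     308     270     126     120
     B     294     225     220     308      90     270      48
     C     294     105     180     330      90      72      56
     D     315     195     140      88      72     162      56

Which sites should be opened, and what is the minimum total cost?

Open A and D; minimum total cost 833.

For any fixed open set, each sensor cluster goes to its cheapest open site; total = fixed + service.
{A, D}: M1→A 84, M2→A 90, M3→D 140, M4→D 88, M5→D 72, M6→A 126, M7→D 56. Service 656; fixed 177; total 833.
{A, C, D}: M1→A 84, M2→A 90, M3→D 140, M4→D 88, M5→D 72, M6→C 72, M7→C 56. Service 602; fixed 307; total 909.
{A, B, D}: service 648 + fixed 280 = 928
{A, B, C, D}: M1→A 84, M2→A 90, M3→D 140, M4→D 88, M5→D 72, M6→C 72, M7→B 48. Service 594; fixed 410; total 1004.
No other subset beats 833.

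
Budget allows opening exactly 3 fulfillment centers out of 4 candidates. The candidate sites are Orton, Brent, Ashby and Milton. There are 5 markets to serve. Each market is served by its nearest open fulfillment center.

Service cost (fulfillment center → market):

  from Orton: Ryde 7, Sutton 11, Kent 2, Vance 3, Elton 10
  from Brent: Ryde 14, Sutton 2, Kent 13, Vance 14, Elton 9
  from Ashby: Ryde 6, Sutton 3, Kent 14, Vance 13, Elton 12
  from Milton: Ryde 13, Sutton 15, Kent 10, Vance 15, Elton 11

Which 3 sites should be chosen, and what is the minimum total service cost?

With exactly 3 open, each market uses its cheapest among the chosen.
{Orton, Brent, Ashby}: Ryde→Ashby 6, Sutton→Brent 2, Kent→Orton 2, Vance→Orton 3, Elton→Brent 9. Service cost 22.
{Orton, Brent, Milton}: service cost 23
{Orton, Ashby, Milton}: service cost 24
Among all 4 size-3 choices, {Orton, Brent, Ashby} is lowest.

Choose Orton, Brent and Ashby; total service cost 22.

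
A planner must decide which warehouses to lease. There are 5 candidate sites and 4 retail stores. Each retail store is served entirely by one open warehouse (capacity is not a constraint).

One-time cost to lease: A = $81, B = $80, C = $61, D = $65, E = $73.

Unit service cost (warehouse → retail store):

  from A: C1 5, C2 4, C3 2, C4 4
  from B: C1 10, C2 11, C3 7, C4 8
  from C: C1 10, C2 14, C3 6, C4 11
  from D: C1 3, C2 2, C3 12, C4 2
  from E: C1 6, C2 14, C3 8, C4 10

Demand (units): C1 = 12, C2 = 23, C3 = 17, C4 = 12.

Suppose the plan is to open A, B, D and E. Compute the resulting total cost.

Each retail store is assigned to its cheapest site among the open ones.
{A, B, D, E}: C1→D 3·12=36, C2→D 2·23=46, C3→A 2·17=34, C4→D 2·12=24. Service 140; fixed 299; total 439.

Total cost: 439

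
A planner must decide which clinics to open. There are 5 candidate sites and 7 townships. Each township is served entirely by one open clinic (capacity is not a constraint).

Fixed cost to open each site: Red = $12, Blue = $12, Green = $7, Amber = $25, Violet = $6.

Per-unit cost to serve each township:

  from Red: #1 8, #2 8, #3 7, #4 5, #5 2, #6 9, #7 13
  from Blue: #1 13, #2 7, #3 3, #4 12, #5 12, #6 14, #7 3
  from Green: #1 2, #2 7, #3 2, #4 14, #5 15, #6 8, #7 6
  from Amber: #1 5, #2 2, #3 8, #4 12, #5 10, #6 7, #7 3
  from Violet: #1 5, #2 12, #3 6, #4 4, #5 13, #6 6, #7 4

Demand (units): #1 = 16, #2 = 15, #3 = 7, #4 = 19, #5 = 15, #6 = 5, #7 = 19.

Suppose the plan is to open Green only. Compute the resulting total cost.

Each township is assigned to its cheapest site among the open ones.
{Green}: #1→Green 2·16=32, #2→Green 7·15=105, #3→Green 2·7=14, #4→Green 14·19=266, #5→Green 15·15=225, #6→Green 8·5=40, #7→Green 6·19=114. Service 796; fixed 7; total 803.

Total cost: 803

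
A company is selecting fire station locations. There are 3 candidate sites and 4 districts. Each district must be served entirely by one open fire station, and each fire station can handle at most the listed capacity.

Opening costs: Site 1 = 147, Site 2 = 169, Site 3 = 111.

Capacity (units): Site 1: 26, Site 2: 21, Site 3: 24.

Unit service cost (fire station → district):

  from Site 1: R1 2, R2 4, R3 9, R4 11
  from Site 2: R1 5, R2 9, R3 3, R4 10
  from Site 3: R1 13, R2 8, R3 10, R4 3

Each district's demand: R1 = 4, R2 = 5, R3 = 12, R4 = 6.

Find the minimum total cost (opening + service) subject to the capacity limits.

Minimum total cost: 394

Open {Site 2, Site 3}: R1→Site 2 5·4=20, R2→Site 3 8·5=40, R3→Site 2 3·12=36, R4→Site 3 3·6=18.
Loads: Site 2 carries 16/21, Site 3 carries 11/24. Service 114; fixed 280; total 394.
Next best feasible plan costs 399.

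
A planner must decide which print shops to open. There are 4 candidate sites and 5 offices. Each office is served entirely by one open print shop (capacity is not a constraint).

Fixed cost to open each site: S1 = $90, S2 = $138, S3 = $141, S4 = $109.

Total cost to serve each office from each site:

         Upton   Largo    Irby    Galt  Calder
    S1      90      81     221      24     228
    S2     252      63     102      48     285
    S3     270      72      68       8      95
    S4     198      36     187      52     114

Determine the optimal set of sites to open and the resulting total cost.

Open S1 and S3; minimum total cost 564.

For any fixed open set, each office goes to its cheapest open site; total = fixed + service.
{S1, S3}: Upton→S1 90, Largo→S3 72, Irby→S3 68, Galt→S3 8, Calder→S3 95. Service 333; fixed 231; total 564.
{S1, S3, S4}: service 297 + fixed 340 = 637
{S1, S4}: Upton→S1 90, Largo→S4 36, Irby→S4 187, Galt→S1 24, Calder→S4 114. Service 451; fixed 199; total 650.
{S1, S2, S3, S4}: Upton→S1 90, Largo→S4 36, Irby→S3 68, Galt→S3 8, Calder→S3 95. Service 297; fixed 478; total 775.
(All 15 nonempty subsets were checked; S1 and S3 is lowest.)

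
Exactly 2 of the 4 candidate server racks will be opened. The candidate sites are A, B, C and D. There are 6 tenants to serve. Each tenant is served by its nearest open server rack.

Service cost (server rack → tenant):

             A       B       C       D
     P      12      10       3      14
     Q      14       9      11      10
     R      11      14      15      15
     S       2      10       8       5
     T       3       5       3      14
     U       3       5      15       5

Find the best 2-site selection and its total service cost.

Choose A and C; total service cost 33.

With exactly 2 open, each tenant uses its cheapest among the chosen.
{A, C}: P→C 3, Q→C 11, R→A 11, S→A 2, T→A 3, U→A 3. Service cost 33.
{A, B}: service cost 38
{A, D}: service cost 41
Among all 6 size-2 choices, {A, C} is lowest.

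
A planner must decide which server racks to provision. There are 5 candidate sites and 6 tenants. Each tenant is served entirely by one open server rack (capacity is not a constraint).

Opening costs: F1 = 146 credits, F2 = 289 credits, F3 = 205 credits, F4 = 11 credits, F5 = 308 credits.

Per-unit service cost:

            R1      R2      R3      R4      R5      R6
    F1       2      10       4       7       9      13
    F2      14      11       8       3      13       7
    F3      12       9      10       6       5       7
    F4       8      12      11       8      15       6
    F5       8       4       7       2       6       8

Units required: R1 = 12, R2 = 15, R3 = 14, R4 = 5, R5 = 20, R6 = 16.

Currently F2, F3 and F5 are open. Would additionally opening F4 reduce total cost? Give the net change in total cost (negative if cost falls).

Yes — net change −5 (cost falls by 5).

Current service cost with {F2, F3, F5}: 476.
Adding F4: each tenant re-picks its cheapest; new service cost 460, saving 16.
Extra fixed cost: 11. Net change = 11 − 16 = -5.
(Totals: 1278 → 1273.)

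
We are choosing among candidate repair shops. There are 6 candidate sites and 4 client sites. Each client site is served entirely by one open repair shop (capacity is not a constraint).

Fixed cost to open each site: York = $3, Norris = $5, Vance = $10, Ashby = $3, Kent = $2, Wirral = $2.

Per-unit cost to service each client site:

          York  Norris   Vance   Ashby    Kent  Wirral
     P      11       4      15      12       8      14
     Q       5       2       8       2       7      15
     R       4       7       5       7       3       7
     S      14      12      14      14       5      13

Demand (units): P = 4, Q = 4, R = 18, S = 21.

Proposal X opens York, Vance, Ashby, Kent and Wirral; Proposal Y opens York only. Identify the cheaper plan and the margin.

Proposal X: {York, Vance, Ashby, Kent, Wirral}: P→Kent 8·4=32, Q→Ashby 2·4=8, R→Kent 3·18=54, S→Kent 5·21=105. Service 199; fixed 20; total 219.
Proposal Y: {York}: P→York 11·4=44, Q→York 5·4=20, R→York 4·18=72, S→York 14·21=294. Service 430; fixed 3; total 433.
Difference: |219 − 433| = 214.

Proposal X is cheaper by 214.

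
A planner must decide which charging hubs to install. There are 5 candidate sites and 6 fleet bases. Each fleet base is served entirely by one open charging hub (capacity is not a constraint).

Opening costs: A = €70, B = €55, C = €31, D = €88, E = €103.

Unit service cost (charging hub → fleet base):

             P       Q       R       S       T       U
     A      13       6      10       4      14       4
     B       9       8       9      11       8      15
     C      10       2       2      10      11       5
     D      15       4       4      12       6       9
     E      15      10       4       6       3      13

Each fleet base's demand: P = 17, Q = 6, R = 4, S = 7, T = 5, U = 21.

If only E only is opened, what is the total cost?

Total cost: 764

Each fleet base is assigned to its cheapest site among the open ones.
{E}: P→E 15·17=255, Q→E 10·6=60, R→E 4·4=16, S→E 6·7=42, T→E 3·5=15, U→E 13·21=273. Service 661; fixed 103; total 764.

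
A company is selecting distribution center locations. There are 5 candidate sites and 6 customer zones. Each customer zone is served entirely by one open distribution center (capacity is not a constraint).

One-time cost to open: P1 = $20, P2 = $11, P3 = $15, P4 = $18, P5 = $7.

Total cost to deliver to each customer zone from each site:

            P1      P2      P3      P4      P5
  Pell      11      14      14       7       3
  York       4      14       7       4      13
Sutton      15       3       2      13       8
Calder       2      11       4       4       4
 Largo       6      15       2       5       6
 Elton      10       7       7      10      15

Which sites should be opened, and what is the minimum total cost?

For any fixed open set, each customer zone goes to its cheapest open site; total = fixed + service.
{P3, P5}: Pell→P5 3, York→P3 7, Sutton→P3 2, Calder→P3 4, Largo→P3 2, Elton→P3 7. Service 25; fixed 22; total 47.
{P3}: Pell→P3 14, York→P3 7, Sutton→P3 2, Calder→P3 4, Largo→P3 2, Elton→P3 7. Service 36; fixed 15; total 51.
{P2, P5}: service 36 + fixed 18 = 54
{P1, P2, P3, P4, P5}: Pell→P5 3, York→P1 4, Sutton→P3 2, Calder→P1 2, Largo→P3 2, Elton→P2 7. Service 20; fixed 71; total 91.
No other subset beats 47.

Open P3 and P5; minimum total cost 47.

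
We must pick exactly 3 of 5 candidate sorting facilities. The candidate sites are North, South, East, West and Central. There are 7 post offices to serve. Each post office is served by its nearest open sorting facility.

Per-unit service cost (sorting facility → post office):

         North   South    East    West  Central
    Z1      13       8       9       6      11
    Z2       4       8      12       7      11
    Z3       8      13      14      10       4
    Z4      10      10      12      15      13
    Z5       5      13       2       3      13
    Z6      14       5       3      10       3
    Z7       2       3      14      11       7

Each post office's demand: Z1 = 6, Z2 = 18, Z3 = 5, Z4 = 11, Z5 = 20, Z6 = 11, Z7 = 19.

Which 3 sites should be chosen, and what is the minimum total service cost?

Choose North, East and Central; total service cost 367.

With exactly 3 open, each post office uses its cheapest among the chosen.
{North, East, Central}: Z1→East 9·6=54, Z2→North 4·18=72, Z3→Central 4·5=20, Z4→North 10·11=110, Z5→East 2·20=40, Z6→East 3·11=33, Z7→North 2·19=38. Service cost 367.
{North, East, West}: service cost 369
{North, West, Central}: service cost 369
Among all 10 size-3 choices, {North, East, Central} is lowest.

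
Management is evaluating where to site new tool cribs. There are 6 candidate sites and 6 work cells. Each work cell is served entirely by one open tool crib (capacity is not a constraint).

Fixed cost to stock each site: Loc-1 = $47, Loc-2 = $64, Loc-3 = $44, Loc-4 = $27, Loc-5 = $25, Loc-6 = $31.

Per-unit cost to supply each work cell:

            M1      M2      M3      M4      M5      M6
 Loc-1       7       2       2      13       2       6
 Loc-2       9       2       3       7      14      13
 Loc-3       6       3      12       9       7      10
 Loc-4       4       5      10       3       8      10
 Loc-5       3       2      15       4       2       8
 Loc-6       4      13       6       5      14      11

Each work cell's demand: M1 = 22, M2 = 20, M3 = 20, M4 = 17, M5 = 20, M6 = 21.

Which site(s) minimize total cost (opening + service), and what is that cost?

For any fixed open set, each work cell goes to its cheapest open site; total = fixed + service.
{Loc-1, Loc-5}: M1→Loc-5 3·22=66, M2→Loc-1 2·20=40, M3→Loc-1 2·20=40, M4→Loc-5 4·17=68, M5→Loc-1 2·20=40, M6→Loc-1 6·21=126. Service 380; fixed 72; total 452.
{Loc-1, Loc-4}: service 385 + fixed 74 = 459
{Loc-1, Loc-4, Loc-5}: M1→Loc-5 3·22=66, M2→Loc-1 2·20=40, M3→Loc-1 2·20=40, M4→Loc-4 3·17=51, M5→Loc-1 2·20=40, M6→Loc-1 6·21=126. Service 363; fixed 99; total 462.
{Loc-1, Loc-2, Loc-3, Loc-4, Loc-5, Loc-6}: M1→Loc-5 3·22=66, M2→Loc-1 2·20=40, M3→Loc-1 2·20=40, M4→Loc-4 3·17=51, M5→Loc-1 2·20=40, M6→Loc-1 6·21=126. Service 363; fixed 238; total 601.
No other subset beats 452.

Open Loc-1 and Loc-5; minimum total cost 452.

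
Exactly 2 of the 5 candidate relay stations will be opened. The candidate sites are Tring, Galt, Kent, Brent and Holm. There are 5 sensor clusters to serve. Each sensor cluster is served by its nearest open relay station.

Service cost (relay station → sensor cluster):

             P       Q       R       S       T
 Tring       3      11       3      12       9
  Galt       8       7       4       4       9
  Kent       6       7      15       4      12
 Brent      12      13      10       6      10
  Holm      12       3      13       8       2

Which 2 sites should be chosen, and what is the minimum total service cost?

Choose Tring and Holm; total service cost 19.

With exactly 2 open, each sensor cluster uses its cheapest among the chosen.
{Tring, Holm}: P→Tring 3, Q→Holm 3, R→Tring 3, S→Holm 8, T→Holm 2. Service cost 19.
{Galt, Holm}: service cost 21
{Tring, Galt}: service cost 26
Among all 10 size-2 choices, {Tring, Holm} is lowest.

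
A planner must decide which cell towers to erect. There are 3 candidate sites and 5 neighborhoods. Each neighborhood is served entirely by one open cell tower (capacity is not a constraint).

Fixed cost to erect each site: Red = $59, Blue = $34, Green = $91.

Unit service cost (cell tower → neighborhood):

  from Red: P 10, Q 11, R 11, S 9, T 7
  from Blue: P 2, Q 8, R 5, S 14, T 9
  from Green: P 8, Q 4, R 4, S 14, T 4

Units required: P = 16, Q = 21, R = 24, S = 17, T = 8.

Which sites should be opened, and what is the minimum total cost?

For any fixed open set, each neighborhood goes to its cheapest open site; total = fixed + service.
{Red, Blue, Green}: P→Blue 2·16=32, Q→Green 4·21=84, R→Green 4·24=96, S→Red 9·17=153, T→Green 4·8=32. Service 397; fixed 184; total 581.
{Blue, Green}: service 482 + fixed 125 = 607
{Red, Blue}: P→Blue 2·16=32, Q→Blue 8·21=168, R→Blue 5·24=120, S→Red 9·17=153, T→Red 7·8=56. Service 529; fixed 93; total 622.
{Blue}: service 630 + fixed 34 = 664
No other subset beats 581.

Open Red, Blue and Green; minimum total cost 581.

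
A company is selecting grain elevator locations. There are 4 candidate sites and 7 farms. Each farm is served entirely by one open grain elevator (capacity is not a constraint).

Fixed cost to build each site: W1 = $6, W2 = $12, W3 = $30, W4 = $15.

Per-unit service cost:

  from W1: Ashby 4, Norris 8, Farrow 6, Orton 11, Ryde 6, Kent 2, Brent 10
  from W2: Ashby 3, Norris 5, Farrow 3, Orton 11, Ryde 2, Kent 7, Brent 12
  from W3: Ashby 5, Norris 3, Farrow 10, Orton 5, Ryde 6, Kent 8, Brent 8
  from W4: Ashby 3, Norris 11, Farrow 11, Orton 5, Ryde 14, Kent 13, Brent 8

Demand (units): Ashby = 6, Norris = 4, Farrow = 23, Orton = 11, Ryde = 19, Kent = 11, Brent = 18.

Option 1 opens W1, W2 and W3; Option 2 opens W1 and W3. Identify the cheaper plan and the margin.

Option 1: {W1, W2, W3}: Ashby→W2 3·6=18, Norris→W3 3·4=12, Farrow→W2 3·23=69, Orton→W3 5·11=55, Ryde→W2 2·19=38, Kent→W1 2·11=22, Brent→W3 8·18=144. Service 358; fixed 48; total 406.
Option 2: {W1, W3}: Ashby→W1 4·6=24, Norris→W3 3·4=12, Farrow→W1 6·23=138, Orton→W3 5·11=55, Ryde→W1 6·19=114, Kent→W1 2·11=22, Brent→W3 8·18=144. Service 509; fixed 36; total 545.
Difference: |406 − 545| = 139.

Option 1 is cheaper by 139.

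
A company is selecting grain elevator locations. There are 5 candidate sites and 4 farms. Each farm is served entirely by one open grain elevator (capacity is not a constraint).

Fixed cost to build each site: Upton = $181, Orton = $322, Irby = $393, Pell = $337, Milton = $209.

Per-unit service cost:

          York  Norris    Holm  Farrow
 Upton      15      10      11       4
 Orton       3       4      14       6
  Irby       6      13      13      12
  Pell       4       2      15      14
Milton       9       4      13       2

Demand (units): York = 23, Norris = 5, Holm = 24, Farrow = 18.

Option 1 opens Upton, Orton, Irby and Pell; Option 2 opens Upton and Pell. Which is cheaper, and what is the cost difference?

Option 1: {Upton, Orton, Irby, Pell}: York→Orton 3·23=69, Norris→Pell 2·5=10, Holm→Upton 11·24=264, Farrow→Upton 4·18=72. Service 415; fixed 1233; total 1648.
Option 2: {Upton, Pell}: York→Pell 4·23=92, Norris→Pell 2·5=10, Holm→Upton 11·24=264, Farrow→Upton 4·18=72. Service 438; fixed 518; total 956.
Difference: |1648 − 956| = 692.

Option 2 is cheaper by 692.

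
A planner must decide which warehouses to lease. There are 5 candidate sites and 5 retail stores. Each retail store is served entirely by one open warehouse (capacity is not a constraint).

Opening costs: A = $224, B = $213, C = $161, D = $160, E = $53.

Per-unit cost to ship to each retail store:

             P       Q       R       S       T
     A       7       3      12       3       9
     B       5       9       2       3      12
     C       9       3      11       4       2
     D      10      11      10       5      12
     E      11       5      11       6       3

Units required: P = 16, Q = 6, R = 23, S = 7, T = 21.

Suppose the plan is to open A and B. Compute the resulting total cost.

Total cost: 791

Each retail store is assigned to its cheapest site among the open ones.
{A, B}: P→B 5·16=80, Q→A 3·6=18, R→B 2·23=46, S→A 3·7=21, T→A 9·21=189. Service 354; fixed 437; total 791.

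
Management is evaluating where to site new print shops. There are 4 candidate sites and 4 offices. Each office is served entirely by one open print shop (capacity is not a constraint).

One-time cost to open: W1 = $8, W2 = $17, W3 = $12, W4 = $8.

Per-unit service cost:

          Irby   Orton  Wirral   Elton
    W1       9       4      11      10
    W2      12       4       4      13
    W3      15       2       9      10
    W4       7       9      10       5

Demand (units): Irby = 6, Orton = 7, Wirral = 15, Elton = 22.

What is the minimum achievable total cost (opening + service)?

Minimum total cost: 263

For any fixed open set, each office goes to its cheapest open site; total = fixed + service.
{W2, W3, W4}: Irby→W4 7·6=42, Orton→W3 2·7=14, Wirral→W2 4·15=60, Elton→W4 5·22=110. Service 226; fixed 37; total 263.
{W2, W4}: service 240 + fixed 25 = 265
{W1, W2, W3, W4}: service 226 + fixed 45 = 271
{W1}: service 467 + fixed 8 = 475
No other subset beats 263.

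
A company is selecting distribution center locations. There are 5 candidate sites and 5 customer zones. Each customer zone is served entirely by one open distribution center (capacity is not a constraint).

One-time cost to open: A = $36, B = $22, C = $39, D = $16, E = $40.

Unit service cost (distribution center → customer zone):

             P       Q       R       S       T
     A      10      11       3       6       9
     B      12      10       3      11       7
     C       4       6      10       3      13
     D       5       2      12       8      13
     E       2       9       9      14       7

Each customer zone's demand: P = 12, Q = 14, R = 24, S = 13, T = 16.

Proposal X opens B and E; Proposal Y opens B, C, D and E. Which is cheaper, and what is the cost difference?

Proposal Y is cheaper by 147.

Proposal X: {B, E}: P→E 2·12=24, Q→E 9·14=126, R→B 3·24=72, S→B 11·13=143, T→B 7·16=112. Service 477; fixed 62; total 539.
Proposal Y: {B, C, D, E}: P→E 2·12=24, Q→D 2·14=28, R→B 3·24=72, S→C 3·13=39, T→B 7·16=112. Service 275; fixed 117; total 392.
Difference: |539 − 392| = 147.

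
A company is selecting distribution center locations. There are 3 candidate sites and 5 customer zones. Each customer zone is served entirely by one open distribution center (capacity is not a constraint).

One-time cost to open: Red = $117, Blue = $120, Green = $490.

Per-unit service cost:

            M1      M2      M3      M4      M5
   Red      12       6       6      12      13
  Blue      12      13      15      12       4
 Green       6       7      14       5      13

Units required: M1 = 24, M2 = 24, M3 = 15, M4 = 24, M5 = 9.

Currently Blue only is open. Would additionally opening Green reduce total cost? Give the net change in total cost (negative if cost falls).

No — net change +19 (cost rises by 19).

Current service cost with {Blue}: 1149.
Adding Green: each customer zone re-picks its cheapest; new service cost 678, saving 471.
Extra fixed cost: 490. Net change = 490 − 471 = 19.
(Totals: 1269 → 1288.)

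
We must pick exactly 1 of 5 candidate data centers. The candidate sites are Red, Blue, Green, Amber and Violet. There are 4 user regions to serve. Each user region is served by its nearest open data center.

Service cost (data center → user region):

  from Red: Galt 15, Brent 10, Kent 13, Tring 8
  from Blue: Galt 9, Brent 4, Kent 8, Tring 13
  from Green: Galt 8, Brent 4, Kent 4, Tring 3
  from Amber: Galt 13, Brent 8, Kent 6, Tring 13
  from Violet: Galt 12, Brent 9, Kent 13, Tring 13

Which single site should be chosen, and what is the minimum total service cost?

Choose Green only; total service cost 19.

With exactly 1 open, each user region uses its cheapest among the chosen.
{Green}: Galt→Green 8, Brent→Green 4, Kent→Green 4, Tring→Green 3. Service cost 19.
{Blue}: service cost 34
{Amber}: service cost 40
Among all 5 size-1 choices, {Green} is lowest.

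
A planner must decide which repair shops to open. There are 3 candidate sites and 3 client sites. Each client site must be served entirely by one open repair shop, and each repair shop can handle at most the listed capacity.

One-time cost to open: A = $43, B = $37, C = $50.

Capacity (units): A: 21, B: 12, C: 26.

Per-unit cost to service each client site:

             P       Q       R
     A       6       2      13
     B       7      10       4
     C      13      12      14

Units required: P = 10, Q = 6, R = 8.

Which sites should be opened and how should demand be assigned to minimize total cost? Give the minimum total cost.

Open {A, B}: P→A 6·10=60, Q→A 2·6=12, R→B 4·8=32.
Loads: A carries 16/21, B carries 8/12. Service 104; fixed 80; total 184.
Next best feasible plan costs 234.

Minimum total cost: 184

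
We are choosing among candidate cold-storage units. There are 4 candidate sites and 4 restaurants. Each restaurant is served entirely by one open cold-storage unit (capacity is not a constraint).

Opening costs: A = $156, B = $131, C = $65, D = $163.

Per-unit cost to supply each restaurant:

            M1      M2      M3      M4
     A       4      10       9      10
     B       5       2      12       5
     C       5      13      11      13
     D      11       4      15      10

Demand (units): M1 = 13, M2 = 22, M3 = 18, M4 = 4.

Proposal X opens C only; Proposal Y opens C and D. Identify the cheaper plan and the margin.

Proposal Y is cheaper by 47.

Proposal X: {C}: M1→C 5·13=65, M2→C 13·22=286, M3→C 11·18=198, M4→C 13·4=52. Service 601; fixed 65; total 666.
Proposal Y: {C, D}: M1→C 5·13=65, M2→D 4·22=88, M3→C 11·18=198, M4→D 10·4=40. Service 391; fixed 228; total 619.
Difference: |666 − 619| = 47.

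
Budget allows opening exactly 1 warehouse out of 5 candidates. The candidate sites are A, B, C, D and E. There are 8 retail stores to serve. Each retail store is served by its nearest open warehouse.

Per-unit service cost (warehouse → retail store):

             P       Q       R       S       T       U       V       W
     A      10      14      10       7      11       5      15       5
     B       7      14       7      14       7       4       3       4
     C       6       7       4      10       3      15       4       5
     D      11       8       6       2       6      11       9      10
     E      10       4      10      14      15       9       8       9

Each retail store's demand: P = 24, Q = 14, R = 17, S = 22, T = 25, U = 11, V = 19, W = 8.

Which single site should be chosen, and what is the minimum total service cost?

With exactly 1 open, each retail store uses its cheapest among the chosen.
{C}: P→C 6·24=144, Q→C 7·14=98, R→C 4·17=68, S→C 10·22=220, T→C 3·25=75, U→C 15·11=165, V→C 4·19=76, W→C 5·8=40. Service cost 886.
{D}: service cost 1044
{B}: service cost 1099
Among all 5 size-1 choices, {C} is lowest.

Choose C only; total service cost 886.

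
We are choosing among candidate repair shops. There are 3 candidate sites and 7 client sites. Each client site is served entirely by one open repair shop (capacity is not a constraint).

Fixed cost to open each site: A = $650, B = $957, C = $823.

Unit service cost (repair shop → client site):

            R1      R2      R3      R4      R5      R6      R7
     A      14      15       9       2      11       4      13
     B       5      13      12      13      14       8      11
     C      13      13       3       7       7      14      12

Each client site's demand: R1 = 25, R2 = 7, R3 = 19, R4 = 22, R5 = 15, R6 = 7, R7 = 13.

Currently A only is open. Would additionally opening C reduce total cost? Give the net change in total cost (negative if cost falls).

No — net change +597 (cost rises by 597).

Current service cost with {A}: 1032.
Adding C: each client site re-picks its cheapest; new service cost 806, saving 226.
Extra fixed cost: 823. Net change = 823 − 226 = 597.
(Totals: 1682 → 2279.)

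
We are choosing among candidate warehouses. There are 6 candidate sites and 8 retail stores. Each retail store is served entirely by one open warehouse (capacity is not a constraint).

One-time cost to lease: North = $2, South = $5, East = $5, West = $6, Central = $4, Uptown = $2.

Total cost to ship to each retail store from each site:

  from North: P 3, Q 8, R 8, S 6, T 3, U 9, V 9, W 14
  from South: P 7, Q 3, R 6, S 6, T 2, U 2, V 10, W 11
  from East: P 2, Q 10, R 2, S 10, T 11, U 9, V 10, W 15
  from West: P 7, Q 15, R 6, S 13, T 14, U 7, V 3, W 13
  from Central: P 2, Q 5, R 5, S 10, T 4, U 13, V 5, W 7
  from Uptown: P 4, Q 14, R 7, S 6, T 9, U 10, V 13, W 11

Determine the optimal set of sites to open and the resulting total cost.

For any fixed open set, each retail store goes to its cheapest open site; total = fixed + service.
{South, Central}: P→Central 2, Q→South 3, R→Central 5, S→South 6, T→South 2, U→South 2, V→Central 5, W→Central 7. Service 32; fixed 9; total 41.
{North, South, Central}: service 32 + fixed 11 = 43
{South, East, Central}: P→East 2, Q→South 3, R→East 2, S→South 6, T→South 2, U→South 2, V→Central 5, W→Central 7. Service 29; fixed 14; total 43.
{North, South, East, West, Central, Uptown}: service 27 + fixed 24 = 51
No other subset beats 41.

Open South and Central; minimum total cost 41.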